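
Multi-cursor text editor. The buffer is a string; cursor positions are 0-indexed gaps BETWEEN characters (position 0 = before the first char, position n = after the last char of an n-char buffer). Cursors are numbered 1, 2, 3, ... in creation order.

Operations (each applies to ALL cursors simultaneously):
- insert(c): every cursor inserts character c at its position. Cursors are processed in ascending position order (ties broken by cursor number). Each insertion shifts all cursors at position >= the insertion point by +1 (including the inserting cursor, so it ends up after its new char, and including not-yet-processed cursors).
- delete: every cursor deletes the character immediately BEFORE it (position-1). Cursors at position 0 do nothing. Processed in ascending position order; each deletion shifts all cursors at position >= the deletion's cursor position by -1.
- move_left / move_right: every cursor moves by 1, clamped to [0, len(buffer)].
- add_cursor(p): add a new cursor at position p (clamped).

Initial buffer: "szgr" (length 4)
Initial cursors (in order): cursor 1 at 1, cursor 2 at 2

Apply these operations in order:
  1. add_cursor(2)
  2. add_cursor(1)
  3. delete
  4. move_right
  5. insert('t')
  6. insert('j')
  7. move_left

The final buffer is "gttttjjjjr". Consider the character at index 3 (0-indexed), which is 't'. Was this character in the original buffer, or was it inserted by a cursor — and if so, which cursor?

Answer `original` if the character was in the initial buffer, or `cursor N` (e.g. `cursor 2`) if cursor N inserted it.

Answer: cursor 3

Derivation:
After op 1 (add_cursor(2)): buffer="szgr" (len 4), cursors c1@1 c2@2 c3@2, authorship ....
After op 2 (add_cursor(1)): buffer="szgr" (len 4), cursors c1@1 c4@1 c2@2 c3@2, authorship ....
After op 3 (delete): buffer="gr" (len 2), cursors c1@0 c2@0 c3@0 c4@0, authorship ..
After op 4 (move_right): buffer="gr" (len 2), cursors c1@1 c2@1 c3@1 c4@1, authorship ..
After op 5 (insert('t')): buffer="gttttr" (len 6), cursors c1@5 c2@5 c3@5 c4@5, authorship .1234.
After op 6 (insert('j')): buffer="gttttjjjjr" (len 10), cursors c1@9 c2@9 c3@9 c4@9, authorship .12341234.
After op 7 (move_left): buffer="gttttjjjjr" (len 10), cursors c1@8 c2@8 c3@8 c4@8, authorship .12341234.
Authorship (.=original, N=cursor N): . 1 2 3 4 1 2 3 4 .
Index 3: author = 3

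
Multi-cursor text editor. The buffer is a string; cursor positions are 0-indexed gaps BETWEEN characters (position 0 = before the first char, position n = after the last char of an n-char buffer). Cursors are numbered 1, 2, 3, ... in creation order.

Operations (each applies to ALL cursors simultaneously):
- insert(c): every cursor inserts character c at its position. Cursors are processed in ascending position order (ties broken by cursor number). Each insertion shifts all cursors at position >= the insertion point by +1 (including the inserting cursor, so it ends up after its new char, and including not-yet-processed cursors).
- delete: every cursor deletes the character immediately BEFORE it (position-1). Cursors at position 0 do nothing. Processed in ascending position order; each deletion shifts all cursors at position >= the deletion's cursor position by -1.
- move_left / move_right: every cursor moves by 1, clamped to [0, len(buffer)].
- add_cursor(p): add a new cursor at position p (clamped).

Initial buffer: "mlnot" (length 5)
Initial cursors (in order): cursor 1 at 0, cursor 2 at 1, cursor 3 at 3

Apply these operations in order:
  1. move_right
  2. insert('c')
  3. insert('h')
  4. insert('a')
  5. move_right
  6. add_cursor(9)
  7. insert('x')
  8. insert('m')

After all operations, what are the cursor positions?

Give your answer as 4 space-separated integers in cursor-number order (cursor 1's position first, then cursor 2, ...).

Answer: 7 15 22 15

Derivation:
After op 1 (move_right): buffer="mlnot" (len 5), cursors c1@1 c2@2 c3@4, authorship .....
After op 2 (insert('c')): buffer="mclcnoct" (len 8), cursors c1@2 c2@4 c3@7, authorship .1.2..3.
After op 3 (insert('h')): buffer="mchlchnocht" (len 11), cursors c1@3 c2@6 c3@10, authorship .11.22..33.
After op 4 (insert('a')): buffer="mchalchanochat" (len 14), cursors c1@4 c2@8 c3@13, authorship .111.222..333.
After op 5 (move_right): buffer="mchalchanochat" (len 14), cursors c1@5 c2@9 c3@14, authorship .111.222..333.
After op 6 (add_cursor(9)): buffer="mchalchanochat" (len 14), cursors c1@5 c2@9 c4@9 c3@14, authorship .111.222..333.
After op 7 (insert('x')): buffer="mchalxchanxxochatx" (len 18), cursors c1@6 c2@12 c4@12 c3@18, authorship .111.1222.24.333.3
After op 8 (insert('m')): buffer="mchalxmchanxxmmochatxm" (len 22), cursors c1@7 c2@15 c4@15 c3@22, authorship .111.11222.2424.333.33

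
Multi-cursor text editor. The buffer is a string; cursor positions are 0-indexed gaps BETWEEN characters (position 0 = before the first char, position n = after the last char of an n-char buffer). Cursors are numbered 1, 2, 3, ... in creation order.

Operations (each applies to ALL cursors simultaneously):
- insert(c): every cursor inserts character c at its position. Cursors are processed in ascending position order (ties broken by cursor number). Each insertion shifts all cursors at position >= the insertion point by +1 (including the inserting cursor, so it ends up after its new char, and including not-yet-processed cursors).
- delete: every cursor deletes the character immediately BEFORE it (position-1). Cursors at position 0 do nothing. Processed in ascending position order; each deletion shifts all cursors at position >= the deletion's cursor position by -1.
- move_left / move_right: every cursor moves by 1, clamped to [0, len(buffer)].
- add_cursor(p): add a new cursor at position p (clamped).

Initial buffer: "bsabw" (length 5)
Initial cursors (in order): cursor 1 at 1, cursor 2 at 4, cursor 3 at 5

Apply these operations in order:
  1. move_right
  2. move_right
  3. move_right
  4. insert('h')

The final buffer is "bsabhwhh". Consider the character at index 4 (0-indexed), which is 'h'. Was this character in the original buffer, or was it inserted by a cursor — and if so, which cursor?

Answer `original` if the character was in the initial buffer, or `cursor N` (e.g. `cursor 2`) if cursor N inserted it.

Answer: cursor 1

Derivation:
After op 1 (move_right): buffer="bsabw" (len 5), cursors c1@2 c2@5 c3@5, authorship .....
After op 2 (move_right): buffer="bsabw" (len 5), cursors c1@3 c2@5 c3@5, authorship .....
After op 3 (move_right): buffer="bsabw" (len 5), cursors c1@4 c2@5 c3@5, authorship .....
After op 4 (insert('h')): buffer="bsabhwhh" (len 8), cursors c1@5 c2@8 c3@8, authorship ....1.23
Authorship (.=original, N=cursor N): . . . . 1 . 2 3
Index 4: author = 1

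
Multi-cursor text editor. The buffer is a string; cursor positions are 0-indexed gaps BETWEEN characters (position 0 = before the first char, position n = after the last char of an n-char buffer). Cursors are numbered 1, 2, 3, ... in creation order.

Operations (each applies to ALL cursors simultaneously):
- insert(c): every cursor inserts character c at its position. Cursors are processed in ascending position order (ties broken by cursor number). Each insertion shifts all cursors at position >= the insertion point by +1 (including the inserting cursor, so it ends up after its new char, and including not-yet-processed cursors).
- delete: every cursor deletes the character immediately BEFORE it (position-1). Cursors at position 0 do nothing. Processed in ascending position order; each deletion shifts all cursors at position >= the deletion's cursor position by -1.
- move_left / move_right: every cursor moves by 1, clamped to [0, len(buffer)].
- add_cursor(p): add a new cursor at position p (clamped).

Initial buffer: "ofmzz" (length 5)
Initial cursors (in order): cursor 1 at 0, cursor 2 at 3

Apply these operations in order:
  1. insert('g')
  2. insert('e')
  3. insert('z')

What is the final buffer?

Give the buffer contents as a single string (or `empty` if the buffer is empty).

Answer: gezofmgezzz

Derivation:
After op 1 (insert('g')): buffer="gofmgzz" (len 7), cursors c1@1 c2@5, authorship 1...2..
After op 2 (insert('e')): buffer="geofmgezz" (len 9), cursors c1@2 c2@7, authorship 11...22..
After op 3 (insert('z')): buffer="gezofmgezzz" (len 11), cursors c1@3 c2@9, authorship 111...222..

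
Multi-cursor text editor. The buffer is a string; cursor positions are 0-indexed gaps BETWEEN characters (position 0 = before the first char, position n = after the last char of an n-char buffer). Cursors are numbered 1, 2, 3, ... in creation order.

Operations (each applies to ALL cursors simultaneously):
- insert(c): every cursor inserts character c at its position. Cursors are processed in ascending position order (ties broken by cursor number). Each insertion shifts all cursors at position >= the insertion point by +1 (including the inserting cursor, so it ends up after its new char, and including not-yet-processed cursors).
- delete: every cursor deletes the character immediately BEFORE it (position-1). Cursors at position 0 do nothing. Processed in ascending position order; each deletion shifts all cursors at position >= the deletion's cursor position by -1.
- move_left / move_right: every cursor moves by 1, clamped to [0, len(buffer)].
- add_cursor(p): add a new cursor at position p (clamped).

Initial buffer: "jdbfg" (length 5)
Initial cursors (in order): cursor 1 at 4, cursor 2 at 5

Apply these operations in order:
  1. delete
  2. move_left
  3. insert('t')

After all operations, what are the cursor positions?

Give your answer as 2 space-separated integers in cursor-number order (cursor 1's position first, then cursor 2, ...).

After op 1 (delete): buffer="jdb" (len 3), cursors c1@3 c2@3, authorship ...
After op 2 (move_left): buffer="jdb" (len 3), cursors c1@2 c2@2, authorship ...
After op 3 (insert('t')): buffer="jdttb" (len 5), cursors c1@4 c2@4, authorship ..12.

Answer: 4 4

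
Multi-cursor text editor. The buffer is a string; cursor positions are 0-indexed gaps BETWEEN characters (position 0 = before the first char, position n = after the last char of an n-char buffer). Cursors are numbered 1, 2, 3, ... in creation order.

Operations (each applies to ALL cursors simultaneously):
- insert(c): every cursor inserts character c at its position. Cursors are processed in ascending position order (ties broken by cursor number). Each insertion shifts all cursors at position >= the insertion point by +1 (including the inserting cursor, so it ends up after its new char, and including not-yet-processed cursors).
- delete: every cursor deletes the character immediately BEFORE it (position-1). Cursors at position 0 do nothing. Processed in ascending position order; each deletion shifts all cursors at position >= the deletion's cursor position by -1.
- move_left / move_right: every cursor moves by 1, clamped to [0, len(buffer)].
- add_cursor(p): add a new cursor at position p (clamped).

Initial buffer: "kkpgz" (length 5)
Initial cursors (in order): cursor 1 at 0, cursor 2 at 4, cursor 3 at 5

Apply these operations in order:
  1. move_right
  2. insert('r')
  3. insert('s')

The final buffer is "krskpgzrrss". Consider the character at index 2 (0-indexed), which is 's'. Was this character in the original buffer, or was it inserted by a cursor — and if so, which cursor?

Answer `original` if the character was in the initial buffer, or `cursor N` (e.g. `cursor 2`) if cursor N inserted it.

After op 1 (move_right): buffer="kkpgz" (len 5), cursors c1@1 c2@5 c3@5, authorship .....
After op 2 (insert('r')): buffer="krkpgzrr" (len 8), cursors c1@2 c2@8 c3@8, authorship .1....23
After op 3 (insert('s')): buffer="krskpgzrrss" (len 11), cursors c1@3 c2@11 c3@11, authorship .11....2323
Authorship (.=original, N=cursor N): . 1 1 . . . . 2 3 2 3
Index 2: author = 1

Answer: cursor 1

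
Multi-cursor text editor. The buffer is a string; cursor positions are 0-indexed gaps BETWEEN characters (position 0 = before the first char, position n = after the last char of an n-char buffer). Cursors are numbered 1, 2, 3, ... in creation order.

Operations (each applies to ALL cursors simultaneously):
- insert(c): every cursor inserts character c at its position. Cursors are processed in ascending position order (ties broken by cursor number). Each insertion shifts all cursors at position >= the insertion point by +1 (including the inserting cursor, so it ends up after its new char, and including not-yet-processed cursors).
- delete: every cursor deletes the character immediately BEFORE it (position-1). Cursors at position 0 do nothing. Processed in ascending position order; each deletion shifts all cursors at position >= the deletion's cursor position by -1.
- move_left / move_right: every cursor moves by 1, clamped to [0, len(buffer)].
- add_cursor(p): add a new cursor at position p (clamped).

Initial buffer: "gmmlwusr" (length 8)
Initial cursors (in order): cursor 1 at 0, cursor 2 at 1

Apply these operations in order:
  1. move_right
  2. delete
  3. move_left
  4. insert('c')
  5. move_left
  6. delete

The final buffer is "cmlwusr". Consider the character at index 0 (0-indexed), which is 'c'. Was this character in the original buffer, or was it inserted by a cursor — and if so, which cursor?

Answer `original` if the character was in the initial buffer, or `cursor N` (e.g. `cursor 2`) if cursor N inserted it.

After op 1 (move_right): buffer="gmmlwusr" (len 8), cursors c1@1 c2@2, authorship ........
After op 2 (delete): buffer="mlwusr" (len 6), cursors c1@0 c2@0, authorship ......
After op 3 (move_left): buffer="mlwusr" (len 6), cursors c1@0 c2@0, authorship ......
After op 4 (insert('c')): buffer="ccmlwusr" (len 8), cursors c1@2 c2@2, authorship 12......
After op 5 (move_left): buffer="ccmlwusr" (len 8), cursors c1@1 c2@1, authorship 12......
After op 6 (delete): buffer="cmlwusr" (len 7), cursors c1@0 c2@0, authorship 2......
Authorship (.=original, N=cursor N): 2 . . . . . .
Index 0: author = 2

Answer: cursor 2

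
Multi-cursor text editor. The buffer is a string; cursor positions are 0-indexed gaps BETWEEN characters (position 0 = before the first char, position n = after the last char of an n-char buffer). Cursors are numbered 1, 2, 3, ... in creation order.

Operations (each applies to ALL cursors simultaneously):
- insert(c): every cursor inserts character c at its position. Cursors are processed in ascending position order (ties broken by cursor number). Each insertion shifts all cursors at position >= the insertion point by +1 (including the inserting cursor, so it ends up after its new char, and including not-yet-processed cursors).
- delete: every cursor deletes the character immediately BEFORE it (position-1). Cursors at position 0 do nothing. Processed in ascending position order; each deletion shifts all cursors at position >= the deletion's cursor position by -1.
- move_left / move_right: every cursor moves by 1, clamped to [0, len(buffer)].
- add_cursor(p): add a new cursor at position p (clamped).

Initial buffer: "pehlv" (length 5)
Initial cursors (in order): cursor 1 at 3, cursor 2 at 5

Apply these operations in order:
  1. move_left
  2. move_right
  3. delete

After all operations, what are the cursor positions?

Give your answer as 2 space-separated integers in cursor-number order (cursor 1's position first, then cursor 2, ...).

After op 1 (move_left): buffer="pehlv" (len 5), cursors c1@2 c2@4, authorship .....
After op 2 (move_right): buffer="pehlv" (len 5), cursors c1@3 c2@5, authorship .....
After op 3 (delete): buffer="pel" (len 3), cursors c1@2 c2@3, authorship ...

Answer: 2 3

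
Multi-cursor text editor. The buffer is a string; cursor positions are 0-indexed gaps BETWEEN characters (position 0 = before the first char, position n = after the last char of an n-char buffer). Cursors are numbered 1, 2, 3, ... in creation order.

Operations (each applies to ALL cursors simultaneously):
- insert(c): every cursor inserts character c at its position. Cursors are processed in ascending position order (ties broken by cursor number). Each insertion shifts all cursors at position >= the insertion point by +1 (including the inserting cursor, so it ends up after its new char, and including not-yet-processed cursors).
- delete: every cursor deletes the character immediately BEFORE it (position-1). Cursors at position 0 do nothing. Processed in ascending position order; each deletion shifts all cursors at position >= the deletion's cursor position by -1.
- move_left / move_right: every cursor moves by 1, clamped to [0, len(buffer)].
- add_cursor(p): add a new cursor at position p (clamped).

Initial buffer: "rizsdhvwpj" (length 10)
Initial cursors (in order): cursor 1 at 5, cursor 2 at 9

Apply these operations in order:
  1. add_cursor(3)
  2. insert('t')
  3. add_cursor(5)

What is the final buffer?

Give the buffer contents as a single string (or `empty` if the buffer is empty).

Answer: riztsdthvwptj

Derivation:
After op 1 (add_cursor(3)): buffer="rizsdhvwpj" (len 10), cursors c3@3 c1@5 c2@9, authorship ..........
After op 2 (insert('t')): buffer="riztsdthvwptj" (len 13), cursors c3@4 c1@7 c2@12, authorship ...3..1....2.
After op 3 (add_cursor(5)): buffer="riztsdthvwptj" (len 13), cursors c3@4 c4@5 c1@7 c2@12, authorship ...3..1....2.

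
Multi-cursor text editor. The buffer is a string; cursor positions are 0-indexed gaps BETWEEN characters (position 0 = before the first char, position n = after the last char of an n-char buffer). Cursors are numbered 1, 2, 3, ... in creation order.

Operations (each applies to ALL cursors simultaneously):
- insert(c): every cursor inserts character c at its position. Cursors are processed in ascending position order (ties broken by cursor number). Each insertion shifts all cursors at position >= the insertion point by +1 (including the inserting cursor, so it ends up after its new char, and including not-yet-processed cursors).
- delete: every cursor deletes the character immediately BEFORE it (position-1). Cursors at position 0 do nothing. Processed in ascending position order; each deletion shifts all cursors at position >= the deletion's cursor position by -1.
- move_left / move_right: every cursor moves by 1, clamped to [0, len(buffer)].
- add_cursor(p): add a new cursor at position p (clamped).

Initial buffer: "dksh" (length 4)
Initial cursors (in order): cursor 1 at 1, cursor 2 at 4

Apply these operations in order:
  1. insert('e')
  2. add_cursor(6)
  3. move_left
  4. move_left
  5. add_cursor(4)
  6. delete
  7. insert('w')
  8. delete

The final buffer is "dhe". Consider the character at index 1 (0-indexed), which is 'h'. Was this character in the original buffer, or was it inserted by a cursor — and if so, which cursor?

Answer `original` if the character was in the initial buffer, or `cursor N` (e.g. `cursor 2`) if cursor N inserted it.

After op 1 (insert('e')): buffer="dekshe" (len 6), cursors c1@2 c2@6, authorship .1...2
After op 2 (add_cursor(6)): buffer="dekshe" (len 6), cursors c1@2 c2@6 c3@6, authorship .1...2
After op 3 (move_left): buffer="dekshe" (len 6), cursors c1@1 c2@5 c3@5, authorship .1...2
After op 4 (move_left): buffer="dekshe" (len 6), cursors c1@0 c2@4 c3@4, authorship .1...2
After op 5 (add_cursor(4)): buffer="dekshe" (len 6), cursors c1@0 c2@4 c3@4 c4@4, authorship .1...2
After op 6 (delete): buffer="dhe" (len 3), cursors c1@0 c2@1 c3@1 c4@1, authorship ..2
After op 7 (insert('w')): buffer="wdwwwhe" (len 7), cursors c1@1 c2@5 c3@5 c4@5, authorship 1.234.2
After op 8 (delete): buffer="dhe" (len 3), cursors c1@0 c2@1 c3@1 c4@1, authorship ..2
Authorship (.=original, N=cursor N): . . 2
Index 1: author = original

Answer: original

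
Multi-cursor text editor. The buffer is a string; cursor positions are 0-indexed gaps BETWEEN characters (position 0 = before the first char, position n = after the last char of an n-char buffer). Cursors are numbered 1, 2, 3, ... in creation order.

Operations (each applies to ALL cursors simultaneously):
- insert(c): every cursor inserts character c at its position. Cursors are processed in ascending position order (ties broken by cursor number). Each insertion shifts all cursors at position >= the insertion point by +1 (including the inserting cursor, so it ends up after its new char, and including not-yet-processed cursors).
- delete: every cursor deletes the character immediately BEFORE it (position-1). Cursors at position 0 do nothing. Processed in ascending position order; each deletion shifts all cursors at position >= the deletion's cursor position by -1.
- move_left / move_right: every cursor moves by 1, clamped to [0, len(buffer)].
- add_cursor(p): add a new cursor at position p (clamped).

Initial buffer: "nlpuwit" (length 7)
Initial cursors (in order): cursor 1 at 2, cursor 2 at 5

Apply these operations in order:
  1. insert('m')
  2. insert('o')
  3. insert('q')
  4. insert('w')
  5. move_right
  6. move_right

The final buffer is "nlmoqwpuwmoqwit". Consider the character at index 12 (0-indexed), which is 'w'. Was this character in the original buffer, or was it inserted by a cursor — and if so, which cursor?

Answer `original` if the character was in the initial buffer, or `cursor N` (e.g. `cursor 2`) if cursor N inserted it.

After op 1 (insert('m')): buffer="nlmpuwmit" (len 9), cursors c1@3 c2@7, authorship ..1...2..
After op 2 (insert('o')): buffer="nlmopuwmoit" (len 11), cursors c1@4 c2@9, authorship ..11...22..
After op 3 (insert('q')): buffer="nlmoqpuwmoqit" (len 13), cursors c1@5 c2@11, authorship ..111...222..
After op 4 (insert('w')): buffer="nlmoqwpuwmoqwit" (len 15), cursors c1@6 c2@13, authorship ..1111...2222..
After op 5 (move_right): buffer="nlmoqwpuwmoqwit" (len 15), cursors c1@7 c2@14, authorship ..1111...2222..
After op 6 (move_right): buffer="nlmoqwpuwmoqwit" (len 15), cursors c1@8 c2@15, authorship ..1111...2222..
Authorship (.=original, N=cursor N): . . 1 1 1 1 . . . 2 2 2 2 . .
Index 12: author = 2

Answer: cursor 2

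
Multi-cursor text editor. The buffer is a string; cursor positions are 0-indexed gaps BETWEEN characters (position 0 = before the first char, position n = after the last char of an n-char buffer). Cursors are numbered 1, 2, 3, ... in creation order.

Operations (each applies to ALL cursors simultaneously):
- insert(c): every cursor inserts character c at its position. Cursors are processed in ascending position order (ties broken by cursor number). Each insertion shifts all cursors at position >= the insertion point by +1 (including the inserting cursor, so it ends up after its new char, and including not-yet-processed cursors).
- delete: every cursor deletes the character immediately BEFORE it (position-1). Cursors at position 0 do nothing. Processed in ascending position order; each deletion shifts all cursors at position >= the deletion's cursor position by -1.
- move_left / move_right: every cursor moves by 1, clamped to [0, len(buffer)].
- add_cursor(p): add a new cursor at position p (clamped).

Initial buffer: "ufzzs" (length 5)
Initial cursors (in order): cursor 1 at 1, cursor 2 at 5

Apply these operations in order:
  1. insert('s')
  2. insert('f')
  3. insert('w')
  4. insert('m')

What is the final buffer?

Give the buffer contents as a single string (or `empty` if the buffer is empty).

After op 1 (insert('s')): buffer="usfzzss" (len 7), cursors c1@2 c2@7, authorship .1....2
After op 2 (insert('f')): buffer="usffzzssf" (len 9), cursors c1@3 c2@9, authorship .11....22
After op 3 (insert('w')): buffer="usfwfzzssfw" (len 11), cursors c1@4 c2@11, authorship .111....222
After op 4 (insert('m')): buffer="usfwmfzzssfwm" (len 13), cursors c1@5 c2@13, authorship .1111....2222

Answer: usfwmfzzssfwm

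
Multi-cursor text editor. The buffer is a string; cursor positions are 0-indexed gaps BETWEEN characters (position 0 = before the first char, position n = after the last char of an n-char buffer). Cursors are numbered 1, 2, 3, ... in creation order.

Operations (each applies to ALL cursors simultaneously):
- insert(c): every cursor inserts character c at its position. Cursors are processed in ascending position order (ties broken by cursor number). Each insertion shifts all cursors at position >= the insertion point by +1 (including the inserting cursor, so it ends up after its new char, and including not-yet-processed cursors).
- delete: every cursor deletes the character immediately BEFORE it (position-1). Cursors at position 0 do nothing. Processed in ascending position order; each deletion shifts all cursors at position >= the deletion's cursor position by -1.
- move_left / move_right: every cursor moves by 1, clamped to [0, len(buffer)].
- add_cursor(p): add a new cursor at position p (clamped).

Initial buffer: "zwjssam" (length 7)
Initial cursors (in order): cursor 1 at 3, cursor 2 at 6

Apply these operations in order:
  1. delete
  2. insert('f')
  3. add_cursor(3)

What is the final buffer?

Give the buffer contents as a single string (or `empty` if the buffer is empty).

Answer: zwfssfm

Derivation:
After op 1 (delete): buffer="zwssm" (len 5), cursors c1@2 c2@4, authorship .....
After op 2 (insert('f')): buffer="zwfssfm" (len 7), cursors c1@3 c2@6, authorship ..1..2.
After op 3 (add_cursor(3)): buffer="zwfssfm" (len 7), cursors c1@3 c3@3 c2@6, authorship ..1..2.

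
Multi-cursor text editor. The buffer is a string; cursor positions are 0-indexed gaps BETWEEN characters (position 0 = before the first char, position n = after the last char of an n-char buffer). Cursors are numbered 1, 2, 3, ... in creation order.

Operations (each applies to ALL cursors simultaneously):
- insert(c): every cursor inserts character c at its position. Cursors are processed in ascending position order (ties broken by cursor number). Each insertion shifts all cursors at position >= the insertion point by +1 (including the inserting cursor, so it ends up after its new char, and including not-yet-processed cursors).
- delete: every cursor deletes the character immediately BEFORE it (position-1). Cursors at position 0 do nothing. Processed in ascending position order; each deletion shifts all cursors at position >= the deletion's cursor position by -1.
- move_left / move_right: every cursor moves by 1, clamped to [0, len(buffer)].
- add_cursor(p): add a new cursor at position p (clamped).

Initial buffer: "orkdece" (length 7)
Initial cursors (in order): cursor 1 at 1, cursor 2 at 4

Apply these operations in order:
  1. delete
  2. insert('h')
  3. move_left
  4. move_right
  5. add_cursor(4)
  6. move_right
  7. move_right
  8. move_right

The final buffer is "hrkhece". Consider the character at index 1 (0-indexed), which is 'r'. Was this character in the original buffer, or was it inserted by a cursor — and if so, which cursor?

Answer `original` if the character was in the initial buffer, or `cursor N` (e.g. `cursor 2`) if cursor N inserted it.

Answer: original

Derivation:
After op 1 (delete): buffer="rkece" (len 5), cursors c1@0 c2@2, authorship .....
After op 2 (insert('h')): buffer="hrkhece" (len 7), cursors c1@1 c2@4, authorship 1..2...
After op 3 (move_left): buffer="hrkhece" (len 7), cursors c1@0 c2@3, authorship 1..2...
After op 4 (move_right): buffer="hrkhece" (len 7), cursors c1@1 c2@4, authorship 1..2...
After op 5 (add_cursor(4)): buffer="hrkhece" (len 7), cursors c1@1 c2@4 c3@4, authorship 1..2...
After op 6 (move_right): buffer="hrkhece" (len 7), cursors c1@2 c2@5 c3@5, authorship 1..2...
After op 7 (move_right): buffer="hrkhece" (len 7), cursors c1@3 c2@6 c3@6, authorship 1..2...
After op 8 (move_right): buffer="hrkhece" (len 7), cursors c1@4 c2@7 c3@7, authorship 1..2...
Authorship (.=original, N=cursor N): 1 . . 2 . . .
Index 1: author = original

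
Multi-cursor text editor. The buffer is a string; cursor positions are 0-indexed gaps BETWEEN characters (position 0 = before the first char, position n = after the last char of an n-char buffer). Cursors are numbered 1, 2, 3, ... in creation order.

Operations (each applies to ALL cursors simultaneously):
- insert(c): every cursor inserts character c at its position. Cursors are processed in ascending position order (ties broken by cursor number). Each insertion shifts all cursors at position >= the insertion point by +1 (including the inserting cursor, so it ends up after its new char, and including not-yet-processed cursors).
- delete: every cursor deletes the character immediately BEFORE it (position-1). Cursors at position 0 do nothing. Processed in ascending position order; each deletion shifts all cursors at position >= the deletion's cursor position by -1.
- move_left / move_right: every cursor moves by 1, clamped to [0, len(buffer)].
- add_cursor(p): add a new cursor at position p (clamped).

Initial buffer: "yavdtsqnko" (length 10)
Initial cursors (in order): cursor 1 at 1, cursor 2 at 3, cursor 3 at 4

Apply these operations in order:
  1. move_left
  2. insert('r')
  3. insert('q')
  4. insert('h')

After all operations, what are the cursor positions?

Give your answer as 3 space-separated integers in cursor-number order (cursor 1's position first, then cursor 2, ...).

After op 1 (move_left): buffer="yavdtsqnko" (len 10), cursors c1@0 c2@2 c3@3, authorship ..........
After op 2 (insert('r')): buffer="ryarvrdtsqnko" (len 13), cursors c1@1 c2@4 c3@6, authorship 1..2.3.......
After op 3 (insert('q')): buffer="rqyarqvrqdtsqnko" (len 16), cursors c1@2 c2@6 c3@9, authorship 11..22.33.......
After op 4 (insert('h')): buffer="rqhyarqhvrqhdtsqnko" (len 19), cursors c1@3 c2@8 c3@12, authorship 111..222.333.......

Answer: 3 8 12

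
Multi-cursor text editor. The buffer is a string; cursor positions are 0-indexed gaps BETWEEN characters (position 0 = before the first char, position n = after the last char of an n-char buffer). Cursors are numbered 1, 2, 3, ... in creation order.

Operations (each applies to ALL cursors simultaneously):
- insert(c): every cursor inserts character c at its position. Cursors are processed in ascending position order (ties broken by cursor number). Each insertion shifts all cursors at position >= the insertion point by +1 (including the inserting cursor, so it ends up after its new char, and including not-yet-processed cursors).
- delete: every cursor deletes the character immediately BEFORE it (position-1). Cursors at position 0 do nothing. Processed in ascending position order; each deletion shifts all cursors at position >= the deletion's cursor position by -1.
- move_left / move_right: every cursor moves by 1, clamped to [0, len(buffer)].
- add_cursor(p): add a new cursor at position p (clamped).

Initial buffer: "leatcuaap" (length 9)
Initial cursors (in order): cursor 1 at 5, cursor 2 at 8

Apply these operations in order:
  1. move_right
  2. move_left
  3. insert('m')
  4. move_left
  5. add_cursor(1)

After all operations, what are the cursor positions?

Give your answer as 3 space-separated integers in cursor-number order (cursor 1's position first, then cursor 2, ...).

Answer: 5 9 1

Derivation:
After op 1 (move_right): buffer="leatcuaap" (len 9), cursors c1@6 c2@9, authorship .........
After op 2 (move_left): buffer="leatcuaap" (len 9), cursors c1@5 c2@8, authorship .........
After op 3 (insert('m')): buffer="leatcmuaamp" (len 11), cursors c1@6 c2@10, authorship .....1...2.
After op 4 (move_left): buffer="leatcmuaamp" (len 11), cursors c1@5 c2@9, authorship .....1...2.
After op 5 (add_cursor(1)): buffer="leatcmuaamp" (len 11), cursors c3@1 c1@5 c2@9, authorship .....1...2.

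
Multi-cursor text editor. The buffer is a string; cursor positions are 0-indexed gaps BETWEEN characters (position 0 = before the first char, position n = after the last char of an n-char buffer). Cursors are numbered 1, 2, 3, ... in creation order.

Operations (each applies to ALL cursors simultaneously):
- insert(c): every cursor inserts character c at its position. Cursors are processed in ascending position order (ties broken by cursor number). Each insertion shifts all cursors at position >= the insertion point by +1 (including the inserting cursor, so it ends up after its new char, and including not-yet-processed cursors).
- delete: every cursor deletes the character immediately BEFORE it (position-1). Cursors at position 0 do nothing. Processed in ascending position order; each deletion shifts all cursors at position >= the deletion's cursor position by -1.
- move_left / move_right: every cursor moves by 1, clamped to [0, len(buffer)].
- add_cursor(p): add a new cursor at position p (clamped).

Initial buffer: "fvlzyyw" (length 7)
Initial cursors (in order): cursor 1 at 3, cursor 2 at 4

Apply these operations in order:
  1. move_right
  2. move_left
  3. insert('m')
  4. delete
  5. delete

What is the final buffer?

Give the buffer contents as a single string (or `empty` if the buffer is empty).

After op 1 (move_right): buffer="fvlzyyw" (len 7), cursors c1@4 c2@5, authorship .......
After op 2 (move_left): buffer="fvlzyyw" (len 7), cursors c1@3 c2@4, authorship .......
After op 3 (insert('m')): buffer="fvlmzmyyw" (len 9), cursors c1@4 c2@6, authorship ...1.2...
After op 4 (delete): buffer="fvlzyyw" (len 7), cursors c1@3 c2@4, authorship .......
After op 5 (delete): buffer="fvyyw" (len 5), cursors c1@2 c2@2, authorship .....

Answer: fvyyw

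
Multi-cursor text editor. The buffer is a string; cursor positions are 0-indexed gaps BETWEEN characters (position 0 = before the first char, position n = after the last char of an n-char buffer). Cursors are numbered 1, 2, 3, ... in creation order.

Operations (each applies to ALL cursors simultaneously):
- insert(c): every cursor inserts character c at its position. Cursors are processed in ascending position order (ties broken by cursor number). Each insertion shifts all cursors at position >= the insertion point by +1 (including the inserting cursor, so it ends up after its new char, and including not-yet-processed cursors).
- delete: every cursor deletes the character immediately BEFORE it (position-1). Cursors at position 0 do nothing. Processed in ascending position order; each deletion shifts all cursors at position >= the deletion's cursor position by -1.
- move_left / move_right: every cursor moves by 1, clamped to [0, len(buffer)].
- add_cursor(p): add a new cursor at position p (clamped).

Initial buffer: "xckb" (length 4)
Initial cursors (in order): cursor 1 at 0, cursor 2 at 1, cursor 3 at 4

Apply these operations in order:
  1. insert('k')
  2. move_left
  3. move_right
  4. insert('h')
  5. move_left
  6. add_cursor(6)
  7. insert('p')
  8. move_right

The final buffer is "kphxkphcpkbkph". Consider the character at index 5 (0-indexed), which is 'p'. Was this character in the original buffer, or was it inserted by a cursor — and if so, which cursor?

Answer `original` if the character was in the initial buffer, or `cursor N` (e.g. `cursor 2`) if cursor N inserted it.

After op 1 (insert('k')): buffer="kxkckbk" (len 7), cursors c1@1 c2@3 c3@7, authorship 1.2...3
After op 2 (move_left): buffer="kxkckbk" (len 7), cursors c1@0 c2@2 c3@6, authorship 1.2...3
After op 3 (move_right): buffer="kxkckbk" (len 7), cursors c1@1 c2@3 c3@7, authorship 1.2...3
After op 4 (insert('h')): buffer="khxkhckbkh" (len 10), cursors c1@2 c2@5 c3@10, authorship 11.22...33
After op 5 (move_left): buffer="khxkhckbkh" (len 10), cursors c1@1 c2@4 c3@9, authorship 11.22...33
After op 6 (add_cursor(6)): buffer="khxkhckbkh" (len 10), cursors c1@1 c2@4 c4@6 c3@9, authorship 11.22...33
After op 7 (insert('p')): buffer="kphxkphcpkbkph" (len 14), cursors c1@2 c2@6 c4@9 c3@13, authorship 111.222.4..333
After op 8 (move_right): buffer="kphxkphcpkbkph" (len 14), cursors c1@3 c2@7 c4@10 c3@14, authorship 111.222.4..333
Authorship (.=original, N=cursor N): 1 1 1 . 2 2 2 . 4 . . 3 3 3
Index 5: author = 2

Answer: cursor 2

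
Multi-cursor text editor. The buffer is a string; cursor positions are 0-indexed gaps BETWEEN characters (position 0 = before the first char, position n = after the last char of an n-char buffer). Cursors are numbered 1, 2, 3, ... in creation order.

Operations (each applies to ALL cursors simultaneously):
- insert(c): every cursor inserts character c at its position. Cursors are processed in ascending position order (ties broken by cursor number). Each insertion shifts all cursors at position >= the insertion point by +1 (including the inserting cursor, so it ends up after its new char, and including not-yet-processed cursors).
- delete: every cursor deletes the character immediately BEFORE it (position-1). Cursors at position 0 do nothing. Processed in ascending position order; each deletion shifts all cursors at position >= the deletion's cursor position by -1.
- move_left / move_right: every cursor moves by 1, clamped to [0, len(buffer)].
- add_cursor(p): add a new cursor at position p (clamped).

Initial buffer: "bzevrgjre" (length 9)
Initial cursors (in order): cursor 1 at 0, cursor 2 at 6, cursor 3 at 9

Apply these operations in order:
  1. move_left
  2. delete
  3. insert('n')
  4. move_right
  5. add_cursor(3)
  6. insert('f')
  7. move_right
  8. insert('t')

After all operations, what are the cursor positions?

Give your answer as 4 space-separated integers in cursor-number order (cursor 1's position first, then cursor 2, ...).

Answer: 5 14 18 8

Derivation:
After op 1 (move_left): buffer="bzevrgjre" (len 9), cursors c1@0 c2@5 c3@8, authorship .........
After op 2 (delete): buffer="bzevgje" (len 7), cursors c1@0 c2@4 c3@6, authorship .......
After op 3 (insert('n')): buffer="nbzevngjne" (len 10), cursors c1@1 c2@6 c3@9, authorship 1....2..3.
After op 4 (move_right): buffer="nbzevngjne" (len 10), cursors c1@2 c2@7 c3@10, authorship 1....2..3.
After op 5 (add_cursor(3)): buffer="nbzevngjne" (len 10), cursors c1@2 c4@3 c2@7 c3@10, authorship 1....2..3.
After op 6 (insert('f')): buffer="nbfzfevngfjnef" (len 14), cursors c1@3 c4@5 c2@10 c3@14, authorship 1.1.4..2.2.3.3
After op 7 (move_right): buffer="nbfzfevngfjnef" (len 14), cursors c1@4 c4@6 c2@11 c3@14, authorship 1.1.4..2.2.3.3
After op 8 (insert('t')): buffer="nbfztfetvngfjtneft" (len 18), cursors c1@5 c4@8 c2@14 c3@18, authorship 1.1.14.4.2.2.23.33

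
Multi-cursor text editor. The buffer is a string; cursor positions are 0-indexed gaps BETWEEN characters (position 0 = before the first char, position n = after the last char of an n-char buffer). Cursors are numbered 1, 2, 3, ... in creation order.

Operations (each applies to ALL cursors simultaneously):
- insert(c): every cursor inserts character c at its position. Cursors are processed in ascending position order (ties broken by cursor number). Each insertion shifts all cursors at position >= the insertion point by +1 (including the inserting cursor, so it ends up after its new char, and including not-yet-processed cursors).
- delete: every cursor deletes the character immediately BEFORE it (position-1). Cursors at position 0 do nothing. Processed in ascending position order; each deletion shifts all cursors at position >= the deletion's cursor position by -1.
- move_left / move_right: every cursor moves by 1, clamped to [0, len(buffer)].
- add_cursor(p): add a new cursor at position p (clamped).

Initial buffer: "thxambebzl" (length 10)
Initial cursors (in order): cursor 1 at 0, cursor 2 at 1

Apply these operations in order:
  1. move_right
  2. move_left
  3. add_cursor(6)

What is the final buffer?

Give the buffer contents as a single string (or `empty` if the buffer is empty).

After op 1 (move_right): buffer="thxambebzl" (len 10), cursors c1@1 c2@2, authorship ..........
After op 2 (move_left): buffer="thxambebzl" (len 10), cursors c1@0 c2@1, authorship ..........
After op 3 (add_cursor(6)): buffer="thxambebzl" (len 10), cursors c1@0 c2@1 c3@6, authorship ..........

Answer: thxambebzl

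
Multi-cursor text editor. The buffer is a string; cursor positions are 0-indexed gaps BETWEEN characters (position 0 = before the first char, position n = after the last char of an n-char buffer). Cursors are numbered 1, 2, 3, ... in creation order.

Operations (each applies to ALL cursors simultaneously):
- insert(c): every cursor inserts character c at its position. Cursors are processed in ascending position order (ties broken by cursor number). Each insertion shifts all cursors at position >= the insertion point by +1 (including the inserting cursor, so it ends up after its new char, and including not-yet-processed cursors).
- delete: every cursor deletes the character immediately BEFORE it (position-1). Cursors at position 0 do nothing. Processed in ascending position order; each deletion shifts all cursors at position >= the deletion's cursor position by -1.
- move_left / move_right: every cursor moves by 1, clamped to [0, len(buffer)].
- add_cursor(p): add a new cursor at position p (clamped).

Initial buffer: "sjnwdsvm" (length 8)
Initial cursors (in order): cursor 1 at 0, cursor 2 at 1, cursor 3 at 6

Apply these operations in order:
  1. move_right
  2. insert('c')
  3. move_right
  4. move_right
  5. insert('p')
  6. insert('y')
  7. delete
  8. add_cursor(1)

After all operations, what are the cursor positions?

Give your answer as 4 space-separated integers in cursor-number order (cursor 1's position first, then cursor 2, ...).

Answer: 5 8 14 1

Derivation:
After op 1 (move_right): buffer="sjnwdsvm" (len 8), cursors c1@1 c2@2 c3@7, authorship ........
After op 2 (insert('c')): buffer="scjcnwdsvcm" (len 11), cursors c1@2 c2@4 c3@10, authorship .1.2.....3.
After op 3 (move_right): buffer="scjcnwdsvcm" (len 11), cursors c1@3 c2@5 c3@11, authorship .1.2.....3.
After op 4 (move_right): buffer="scjcnwdsvcm" (len 11), cursors c1@4 c2@6 c3@11, authorship .1.2.....3.
After op 5 (insert('p')): buffer="scjcpnwpdsvcmp" (len 14), cursors c1@5 c2@8 c3@14, authorship .1.21..2...3.3
After op 6 (insert('y')): buffer="scjcpynwpydsvcmpy" (len 17), cursors c1@6 c2@10 c3@17, authorship .1.211..22...3.33
After op 7 (delete): buffer="scjcpnwpdsvcmp" (len 14), cursors c1@5 c2@8 c3@14, authorship .1.21..2...3.3
After op 8 (add_cursor(1)): buffer="scjcpnwpdsvcmp" (len 14), cursors c4@1 c1@5 c2@8 c3@14, authorship .1.21..2...3.3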